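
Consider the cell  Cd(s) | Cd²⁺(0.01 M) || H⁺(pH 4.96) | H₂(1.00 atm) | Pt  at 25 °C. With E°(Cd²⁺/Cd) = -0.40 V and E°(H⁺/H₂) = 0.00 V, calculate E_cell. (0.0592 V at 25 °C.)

The hydrogen couple is the cathode, so E°_cell = 0.40 V; n = 2.
[H⁺] = 10^(−4.96) = 1.1 × 10^-5 M, and Q = [Cd²⁺]·P(H₂) / [H⁺]^2 = 8.32 × 10^7.
E = E° − (0.0592/2) log Q = 0.40 − (0.0592/2)(7.920) = 0.166 V.

0.17 V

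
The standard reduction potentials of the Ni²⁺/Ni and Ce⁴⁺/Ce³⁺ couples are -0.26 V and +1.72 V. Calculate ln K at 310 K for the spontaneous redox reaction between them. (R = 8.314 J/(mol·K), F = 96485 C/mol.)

ln K = 148.2

E°_cell = +1.72 − (-0.26) = 1.98 V, with n = 2 electrons transferred.
At equilibrium E = 0, so the Nernst equation gives ln K = nFE°/RT = (2)(96485)(1.98)/((8.314)(310)) = 148.25.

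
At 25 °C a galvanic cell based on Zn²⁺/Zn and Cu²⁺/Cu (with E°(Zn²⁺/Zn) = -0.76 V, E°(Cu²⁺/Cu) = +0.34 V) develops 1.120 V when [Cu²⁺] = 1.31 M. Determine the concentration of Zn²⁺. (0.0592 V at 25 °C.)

From the Nernst equation, log Q = n(E° − E)/0.0592 = 2(1.10 − 1.120)/0.0592 = -0.676, so Q = 0.211.
With Q = [Zn²⁺]/[Cu²⁺] and the known concentrations, [Zn²⁺] in the numerator gives [Zn²⁺] = 0.28 M.

0.28 M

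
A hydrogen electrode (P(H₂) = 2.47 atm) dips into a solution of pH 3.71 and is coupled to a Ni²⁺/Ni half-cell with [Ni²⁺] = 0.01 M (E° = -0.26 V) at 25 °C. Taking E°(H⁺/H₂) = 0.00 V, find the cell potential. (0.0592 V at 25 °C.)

The hydrogen couple is the cathode, so E°_cell = 0.26 V; n = 2.
[H⁺] = 10^(−3.71) = 1.9 × 10^-4 M, and Q = [Ni²⁺]·P(H₂) / [H⁺]^2 = 6.5 × 10^5.
E = E° − (0.0592/2) log Q = 0.26 − (0.0592/2)(5.813) = 0.088 V.

0.088 V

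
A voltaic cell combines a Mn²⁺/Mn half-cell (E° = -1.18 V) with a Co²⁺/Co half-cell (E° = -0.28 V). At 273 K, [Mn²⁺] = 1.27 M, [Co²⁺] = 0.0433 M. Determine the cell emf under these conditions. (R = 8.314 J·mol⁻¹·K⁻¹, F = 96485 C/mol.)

0.860 V

The Co²⁺/Co couple has the higher reduction potential and acts as the cathode, so E°_cell = -0.28 − (-1.18) = 0.90 V.
Balancing electrons gives n = 2; the reaction quotient is Q = [Mn²⁺]/[Co²⁺] = 29.3.
E = E° − (RT/nF) ln Q = 0.90 − (8.314×273)/(2×96485) × (3.379) = 0.900 − 0.040 = 0.860 V.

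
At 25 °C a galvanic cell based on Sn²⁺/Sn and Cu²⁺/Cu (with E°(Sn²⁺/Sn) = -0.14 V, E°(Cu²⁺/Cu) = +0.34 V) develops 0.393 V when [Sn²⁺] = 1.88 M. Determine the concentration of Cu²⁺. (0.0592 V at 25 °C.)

From the Nernst equation, log Q = n(E° − E)/0.0592 = 2(0.48 − 0.393)/0.0592 = 2.939, so Q = 869.
With Q = [Sn²⁺]/[Cu²⁺] and the known concentrations, [Cu²⁺] in the denominator gives [Cu²⁺] = 0.0022 M.

0.0022 M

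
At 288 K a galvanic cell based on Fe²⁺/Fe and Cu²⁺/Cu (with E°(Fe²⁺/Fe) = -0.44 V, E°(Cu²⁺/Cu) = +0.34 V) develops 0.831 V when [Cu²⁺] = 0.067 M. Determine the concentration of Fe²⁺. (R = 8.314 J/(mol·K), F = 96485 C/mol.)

0.0011 M

From the Nernst equation, ln Q = nF(E° − E)/RT = 2×96485×(0.78 − 0.831)/(8.314×288) = -4.110, so Q = 0.0164.
With Q = [Fe²⁺]/[Cu²⁺] and the known concentrations, [Fe²⁺] in the numerator gives [Fe²⁺] = 0.0011 M.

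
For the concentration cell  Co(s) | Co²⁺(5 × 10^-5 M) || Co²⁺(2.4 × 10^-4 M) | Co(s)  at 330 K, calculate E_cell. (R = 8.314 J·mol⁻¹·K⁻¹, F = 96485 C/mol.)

Both half-cells are Co²⁺/Co, so E°_cell = 0. The concentrated side is the cathode; the cell reaction moves Co²⁺ from high to low concentration with n = 2.
Q = [Co²⁺]_dilute/[Co²⁺]_conc = 5 × 10^-5/2.4 × 10^-4 = 0.208.
E = 0 − (RT/nF) ln Q = −((8.314×330)/(2×96485))(-1.569) = 0.0223 V.

0.022 V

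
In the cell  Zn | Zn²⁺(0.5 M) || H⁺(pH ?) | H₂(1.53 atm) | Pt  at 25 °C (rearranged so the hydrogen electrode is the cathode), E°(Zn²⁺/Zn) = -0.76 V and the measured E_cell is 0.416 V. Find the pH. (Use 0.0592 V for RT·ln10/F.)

pH = 5.87

E°_cell = 0.76 V and n = 2.
log Q = n(E° − E)/0.0592 = 2×(0.76 − 0.416)/0.0592 = 11.622.
With Q = [Zn²⁺]·P(H₂) / [H⁺]^2, solving for [H⁺] gives log[H⁺] = -5.869, so pH = 5.87.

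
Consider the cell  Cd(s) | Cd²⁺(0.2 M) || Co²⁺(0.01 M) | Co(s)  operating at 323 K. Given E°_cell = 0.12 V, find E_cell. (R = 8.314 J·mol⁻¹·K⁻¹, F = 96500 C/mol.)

0.078 V

Balancing electrons gives n = 2; the reaction quotient is Q = [Cd²⁺]/[Co²⁺] = 20.0.
E = E° − (RT/nF) ln Q = 0.12 − (8.314×323)/(2×96500) × (2.996) = 0.120 − 0.042 = 0.078 V.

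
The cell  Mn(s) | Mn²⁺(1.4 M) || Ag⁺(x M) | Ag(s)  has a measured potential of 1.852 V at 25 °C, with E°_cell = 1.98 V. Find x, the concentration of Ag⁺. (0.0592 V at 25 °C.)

0.0081 M

From the Nernst equation, log Q = n(E° − E)/0.0592 = 2(1.98 − 1.852)/0.0592 = 4.324, so Q = 2.11 × 10^4.
With Q = [Mn²⁺]/[Ag⁺]^2 and the known concentrations, [Ag⁺]^2 in the denominator gives [Ag⁺] = 0.0081 M.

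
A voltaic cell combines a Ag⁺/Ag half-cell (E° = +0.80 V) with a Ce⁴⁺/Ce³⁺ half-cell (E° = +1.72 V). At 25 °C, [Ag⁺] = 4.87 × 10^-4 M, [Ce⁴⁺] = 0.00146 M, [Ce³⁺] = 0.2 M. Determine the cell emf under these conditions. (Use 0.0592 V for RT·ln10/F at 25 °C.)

The Ce⁴⁺/Ce³⁺ couple has the higher reduction potential and acts as the cathode, so E°_cell = +1.72 − (+0.80) = 0.92 V.
Balancing electrons gives n = 1; the reaction quotient is Q = [Ag⁺]·[Ce³⁺]/[Ce⁴⁺] = 0.0667.
At 25 °C, E = E° − (0.0592/n) log Q = 0.92 − (0.0592/1)(-1.176) = 0.920 + 0.070 = 0.990 V.

0.990 V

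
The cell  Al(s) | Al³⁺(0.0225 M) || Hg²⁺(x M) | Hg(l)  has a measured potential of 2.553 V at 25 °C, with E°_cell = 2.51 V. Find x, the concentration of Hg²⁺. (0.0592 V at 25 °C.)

2.3 M

From the Nernst equation, log Q = n(E° − E)/0.0592 = 6(2.51 − 2.553)/0.0592 = -4.358, so Q = 4.38 × 10^-5.
With Q = [Al³⁺]^2/[Hg²⁺]^3 and the known concentrations, [Hg²⁺]^3 in the denominator gives [Hg²⁺] = 2.3 M.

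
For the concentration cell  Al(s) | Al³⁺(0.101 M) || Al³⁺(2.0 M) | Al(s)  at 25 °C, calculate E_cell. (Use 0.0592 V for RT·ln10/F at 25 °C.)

Both half-cells are Al³⁺/Al, so E°_cell = 0. The concentrated side is the cathode; the cell reaction moves Al³⁺ from high to low concentration with n = 3.
Q = [Al³⁺]_dilute/[Al³⁺]_conc = 0.101/2.0 = 0.0505.
E = 0 − (0.0592/3) log Q = −(0.0592/3)(-1.297) = 0.0256 V.

0.026 V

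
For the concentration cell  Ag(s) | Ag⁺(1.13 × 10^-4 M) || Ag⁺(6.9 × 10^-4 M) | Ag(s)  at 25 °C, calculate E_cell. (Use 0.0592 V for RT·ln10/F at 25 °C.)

0.047 V

Both half-cells are Ag⁺/Ag, so E°_cell = 0. The concentrated side is the cathode; the cell reaction moves Ag⁺ from high to low concentration with n = 1.
Q = [Ag⁺]_dilute/[Ag⁺]_conc = 1.13 × 10^-4/6.9 × 10^-4 = 0.164.
E = 0 − (0.0592/1) log Q = −(0.0592/1)(-0.786) = 0.0465 V.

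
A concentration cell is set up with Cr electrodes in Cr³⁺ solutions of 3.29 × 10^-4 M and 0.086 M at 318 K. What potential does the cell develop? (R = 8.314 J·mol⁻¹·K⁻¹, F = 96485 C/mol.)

0.051 V

Both half-cells are Cr³⁺/Cr, so E°_cell = 0. The concentrated side is the cathode; the cell reaction moves Cr³⁺ from high to low concentration with n = 3.
Q = [Cr³⁺]_dilute/[Cr³⁺]_conc = 3.29 × 10^-4/0.086 = 0.00383.
E = 0 − (RT/nF) ln Q = −((8.314×318)/(3×96485))(-5.566) = 0.0508 V.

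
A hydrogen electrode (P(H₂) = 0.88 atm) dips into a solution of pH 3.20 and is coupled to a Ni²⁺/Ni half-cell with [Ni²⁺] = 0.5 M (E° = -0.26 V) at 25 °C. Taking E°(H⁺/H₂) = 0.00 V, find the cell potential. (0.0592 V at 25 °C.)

0.081 V

The hydrogen couple is the cathode, so E°_cell = 0.26 V; n = 2.
[H⁺] = 10^(−3.20) = 6.3 × 10^-4 M, and Q = [Ni²⁺]·P(H₂) / [H⁺]^2 = 1.11 × 10^6.
E = E° − (0.0592/2) log Q = 0.26 − (0.0592/2)(6.043) = 0.081 V.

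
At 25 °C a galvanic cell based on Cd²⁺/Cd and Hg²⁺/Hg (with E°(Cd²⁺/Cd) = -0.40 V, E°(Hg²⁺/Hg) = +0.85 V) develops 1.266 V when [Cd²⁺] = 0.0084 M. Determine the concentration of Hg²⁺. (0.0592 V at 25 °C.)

0.029 M

From the Nernst equation, log Q = n(E° − E)/0.0592 = 2(1.25 − 1.266)/0.0592 = -0.541, so Q = 0.288.
With Q = [Cd²⁺]/[Hg²⁺] and the known concentrations, [Hg²⁺] in the denominator gives [Hg²⁺] = 0.029 M.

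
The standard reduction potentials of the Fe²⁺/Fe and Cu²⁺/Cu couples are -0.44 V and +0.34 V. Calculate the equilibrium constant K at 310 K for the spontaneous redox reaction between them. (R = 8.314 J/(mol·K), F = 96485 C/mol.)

E°_cell = +0.34 − (-0.44) = 0.78 V, with n = 2 electrons transferred.
At equilibrium E = 0, so the Nernst equation gives ln K = nFE°/RT = (2)(96485)(0.78)/((8.314)(310)) = 58.40.
K = e^58.40 = 2.3 × 10^25.

2.3 × 10^25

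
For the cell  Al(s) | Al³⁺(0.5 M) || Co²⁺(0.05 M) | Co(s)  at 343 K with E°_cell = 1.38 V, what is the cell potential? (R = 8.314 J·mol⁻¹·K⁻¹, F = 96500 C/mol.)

1.34 V

Balancing electrons gives n = 6; the reaction quotient is Q = [Al³⁺]^2/[Co²⁺]^3 = 2000.
E = E° − (RT/nF) ln Q = 1.38 − (8.314×343)/(6×96500) × (7.601) = 1.380 − 0.037 = 1.343 V.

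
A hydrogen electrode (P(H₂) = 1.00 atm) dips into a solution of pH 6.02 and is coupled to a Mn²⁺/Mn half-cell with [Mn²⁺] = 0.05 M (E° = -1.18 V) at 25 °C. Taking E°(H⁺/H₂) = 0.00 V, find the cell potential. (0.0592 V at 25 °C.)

The hydrogen couple is the cathode, so E°_cell = 1.18 V; n = 2.
[H⁺] = 10^(−6.02) = 9.5 × 10^-7 M, and Q = [Mn²⁺]·P(H₂) / [H⁺]^2 = 5.48 × 10^10.
E = E° − (0.0592/2) log Q = 1.18 − (0.0592/2)(10.739) = 0.862 V.

0.86 V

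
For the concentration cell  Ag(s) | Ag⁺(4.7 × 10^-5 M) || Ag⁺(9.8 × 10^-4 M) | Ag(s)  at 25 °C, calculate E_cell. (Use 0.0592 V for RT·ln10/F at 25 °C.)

0.078 V

Both half-cells are Ag⁺/Ag, so E°_cell = 0. The concentrated side is the cathode; the cell reaction moves Ag⁺ from high to low concentration with n = 1.
Q = [Ag⁺]_dilute/[Ag⁺]_conc = 4.7 × 10^-5/9.8 × 10^-4 = 0.0480.
E = 0 − (0.0592/1) log Q = −(0.0592/1)(-1.319) = 0.0781 V.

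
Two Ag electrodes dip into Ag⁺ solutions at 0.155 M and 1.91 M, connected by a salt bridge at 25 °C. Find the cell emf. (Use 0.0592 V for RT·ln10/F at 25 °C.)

Both half-cells are Ag⁺/Ag, so E°_cell = 0. The concentrated side is the cathode; the cell reaction moves Ag⁺ from high to low concentration with n = 1.
Q = [Ag⁺]_dilute/[Ag⁺]_conc = 0.155/1.91 = 0.0812.
E = 0 − (0.0592/1) log Q = −(0.0592/1)(-1.091) = 0.0646 V.

0.065 V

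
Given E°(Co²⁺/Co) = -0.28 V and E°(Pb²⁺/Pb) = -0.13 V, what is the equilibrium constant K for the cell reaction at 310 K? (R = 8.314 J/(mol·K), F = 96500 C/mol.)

E°_cell = -0.13 − (-0.28) = 0.15 V, with n = 2 electrons transferred.
At equilibrium E = 0, so the Nernst equation gives ln K = nFE°/RT = (2)(96500)(0.15)/((8.314)(310)) = 11.23.
K = e^11.23 = 7.6 × 10^4.

7.6 × 10^4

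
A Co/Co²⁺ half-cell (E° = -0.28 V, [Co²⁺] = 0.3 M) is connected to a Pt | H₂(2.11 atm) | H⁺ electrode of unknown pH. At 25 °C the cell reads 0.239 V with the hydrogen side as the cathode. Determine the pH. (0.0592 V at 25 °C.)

E°_cell = 0.28 V and n = 2.
log Q = n(E° − E)/0.0592 = 2×(0.28 − 0.239)/0.0592 = 1.385.
With Q = [Co²⁺]·P(H₂) / [H⁺]^2, solving for [H⁺] gives log[H⁺] = -0.792, so pH = 0.79.

pH = 0.79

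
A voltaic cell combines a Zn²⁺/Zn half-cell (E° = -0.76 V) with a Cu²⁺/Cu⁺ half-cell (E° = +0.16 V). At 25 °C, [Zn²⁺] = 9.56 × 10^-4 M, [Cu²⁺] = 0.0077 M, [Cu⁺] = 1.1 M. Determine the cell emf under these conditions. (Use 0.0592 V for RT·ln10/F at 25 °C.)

The Cu²⁺/Cu⁺ couple has the higher reduction potential and acts as the cathode, so E°_cell = +0.16 − (-0.76) = 0.92 V.
Balancing electrons gives n = 2; the reaction quotient is Q = [Zn²⁺]·[Cu⁺]^2/[Cu²⁺]^2 = 19.5.
At 25 °C, E = E° − (0.0592/n) log Q = 0.92 − (0.0592/2)(1.290) = 0.920 − 0.038 = 0.882 V.

0.882 V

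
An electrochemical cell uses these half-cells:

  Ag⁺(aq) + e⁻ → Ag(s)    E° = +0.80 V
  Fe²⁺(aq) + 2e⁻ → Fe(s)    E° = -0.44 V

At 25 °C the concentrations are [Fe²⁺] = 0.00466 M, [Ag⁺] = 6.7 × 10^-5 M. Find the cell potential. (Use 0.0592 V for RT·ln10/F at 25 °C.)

1.06 V

The Ag⁺/Ag couple has the higher reduction potential and acts as the cathode, so E°_cell = +0.80 − (-0.44) = 1.24 V.
Balancing electrons gives n = 2; the reaction quotient is Q = [Fe²⁺]/[Ag⁺]^2 = 1.04 × 10^6.
At 25 °C, E = E° − (0.0592/n) log Q = 1.24 − (0.0592/2)(6.016) = 1.240 − 0.178 = 1.062 V.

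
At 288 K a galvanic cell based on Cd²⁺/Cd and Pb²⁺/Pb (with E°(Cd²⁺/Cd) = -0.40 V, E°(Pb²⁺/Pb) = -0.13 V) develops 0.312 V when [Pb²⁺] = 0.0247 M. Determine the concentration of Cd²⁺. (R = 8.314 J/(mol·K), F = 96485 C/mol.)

From the Nernst equation, ln Q = nF(E° − E)/RT = 2×96485×(0.27 − 0.312)/(8.314×288) = -3.385, so Q = 0.0339.
With Q = [Cd²⁺]/[Pb²⁺] and the known concentrations, [Cd²⁺] in the numerator gives [Cd²⁺] = 8.4 × 10^-4 M.

8.4 × 10^-4 M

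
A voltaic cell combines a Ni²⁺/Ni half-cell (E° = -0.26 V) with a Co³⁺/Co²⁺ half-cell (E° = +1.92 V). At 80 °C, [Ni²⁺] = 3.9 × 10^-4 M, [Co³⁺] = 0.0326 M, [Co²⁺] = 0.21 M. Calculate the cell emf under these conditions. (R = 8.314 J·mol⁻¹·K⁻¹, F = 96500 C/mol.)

The Co³⁺/Co²⁺ couple has the higher reduction potential and acts as the cathode, so E°_cell = +1.92 − (-0.26) = 2.18 V.
Balancing electrons gives n = 2; the reaction quotient is Q = [Ni²⁺]·[Co²⁺]^2/[Co³⁺]^2 = 0.0162.
E = E° − (RT/nF) ln Q = 2.18 − (8.314×353)/(2×96500) × (-4.124) = 2.180 + 0.063 = 2.243 V.

2.24 V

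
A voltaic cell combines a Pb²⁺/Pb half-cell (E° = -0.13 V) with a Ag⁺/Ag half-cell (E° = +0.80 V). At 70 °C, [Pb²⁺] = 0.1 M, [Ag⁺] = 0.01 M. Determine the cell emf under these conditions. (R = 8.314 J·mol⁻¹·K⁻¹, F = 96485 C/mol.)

0.828 V

The Ag⁺/Ag couple has the higher reduction potential and acts as the cathode, so E°_cell = +0.80 − (-0.13) = 0.93 V.
Balancing electrons gives n = 2; the reaction quotient is Q = [Pb²⁺]/[Ag⁺]^2 = 1000.
E = E° − (RT/nF) ln Q = 0.93 − (8.314×343)/(2×96485) × (6.908) = 0.930 − 0.102 = 0.828 V.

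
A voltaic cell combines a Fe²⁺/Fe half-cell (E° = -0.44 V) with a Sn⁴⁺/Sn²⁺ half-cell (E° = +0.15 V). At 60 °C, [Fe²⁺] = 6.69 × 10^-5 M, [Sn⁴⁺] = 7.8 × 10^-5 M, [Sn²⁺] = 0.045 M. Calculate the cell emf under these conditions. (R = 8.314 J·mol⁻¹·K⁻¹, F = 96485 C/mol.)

0.637 V

The Sn⁴⁺/Sn²⁺ couple has the higher reduction potential and acts as the cathode, so E°_cell = +0.15 − (-0.44) = 0.59 V.
Balancing electrons gives n = 2; the reaction quotient is Q = [Fe²⁺]·[Sn²⁺]/[Sn⁴⁺] = 0.0386.
E = E° − (RT/nF) ln Q = 0.59 − (8.314×333)/(2×96485) × (-3.255) = 0.590 + 0.047 = 0.637 V.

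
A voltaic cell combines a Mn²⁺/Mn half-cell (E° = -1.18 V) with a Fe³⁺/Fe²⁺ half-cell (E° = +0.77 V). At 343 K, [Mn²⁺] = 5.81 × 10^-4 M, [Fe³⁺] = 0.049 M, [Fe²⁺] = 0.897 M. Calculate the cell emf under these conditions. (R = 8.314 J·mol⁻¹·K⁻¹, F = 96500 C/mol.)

The Fe³⁺/Fe²⁺ couple has the higher reduction potential and acts as the cathode, so E°_cell = +0.77 − (-1.18) = 1.95 V.
Balancing electrons gives n = 2; the reaction quotient is Q = [Mn²⁺]·[Fe²⁺]^2/[Fe³⁺]^2 = 0.195.
E = E° − (RT/nF) ln Q = 1.95 − (8.314×343)/(2×96500) × (-1.636) = 1.950 + 0.024 = 1.974 V.

1.97 V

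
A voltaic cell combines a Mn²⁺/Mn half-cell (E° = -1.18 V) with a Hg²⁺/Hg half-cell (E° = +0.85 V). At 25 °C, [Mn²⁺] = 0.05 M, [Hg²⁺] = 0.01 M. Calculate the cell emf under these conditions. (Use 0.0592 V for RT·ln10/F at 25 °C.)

2.01 V

The Hg²⁺/Hg couple has the higher reduction potential and acts as the cathode, so E°_cell = +0.85 − (-1.18) = 2.03 V.
Balancing electrons gives n = 2; the reaction quotient is Q = [Mn²⁺]/[Hg²⁺] = 5.00.
At 25 °C, E = E° − (0.0592/n) log Q = 2.03 − (0.0592/2)(0.699) = 2.030 − 0.021 = 2.009 V.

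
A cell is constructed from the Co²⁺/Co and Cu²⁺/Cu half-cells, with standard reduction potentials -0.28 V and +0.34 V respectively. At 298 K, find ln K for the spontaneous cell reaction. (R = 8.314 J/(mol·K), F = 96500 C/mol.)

ln K = 48.3

E°_cell = +0.34 − (-0.28) = 0.62 V, with n = 2 electrons transferred.
At equilibrium E = 0, so the Nernst equation gives ln K = nFE°/RT = (2)(96500)(0.62)/((8.314)(298)) = 48.30.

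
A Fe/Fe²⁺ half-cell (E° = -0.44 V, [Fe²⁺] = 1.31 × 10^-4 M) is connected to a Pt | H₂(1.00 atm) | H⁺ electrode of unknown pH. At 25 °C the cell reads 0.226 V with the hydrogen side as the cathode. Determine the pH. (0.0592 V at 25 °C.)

E°_cell = 0.44 V and n = 2.
log Q = n(E° − E)/0.0592 = 2×(0.44 − 0.226)/0.0592 = 7.230.
With Q = [Fe²⁺]·P(H₂) / [H⁺]^2, solving for [H⁺] gives log[H⁺] = -5.556, so pH = 5.56.

pH = 5.56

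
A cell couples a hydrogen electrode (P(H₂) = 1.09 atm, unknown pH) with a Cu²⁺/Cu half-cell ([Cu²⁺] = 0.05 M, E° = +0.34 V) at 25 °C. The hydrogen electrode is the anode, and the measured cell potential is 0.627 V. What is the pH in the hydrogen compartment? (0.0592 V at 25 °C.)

E°_cell = 0.34 V and n = 2.
log Q = n(E° − E)/0.0592 = 2×(0.34 − 0.627)/0.0592 = -9.696.
With Q = [H⁺]^2 / ([Cu²⁺]·P(H₂)), solving for [H⁺] gives log[H⁺] = -5.480, so pH = 5.48.

pH = 5.48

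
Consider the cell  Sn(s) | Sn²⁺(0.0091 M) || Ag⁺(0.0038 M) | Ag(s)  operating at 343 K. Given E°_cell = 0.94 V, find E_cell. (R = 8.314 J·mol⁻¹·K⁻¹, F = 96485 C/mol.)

Balancing electrons gives n = 2; the reaction quotient is Q = [Sn²⁺]/[Ag⁺]^2 = 630.
E = E° − (RT/nF) ln Q = 0.94 − (8.314×343)/(2×96485) × (6.446) = 0.940 − 0.095 = 0.845 V.

0.845 V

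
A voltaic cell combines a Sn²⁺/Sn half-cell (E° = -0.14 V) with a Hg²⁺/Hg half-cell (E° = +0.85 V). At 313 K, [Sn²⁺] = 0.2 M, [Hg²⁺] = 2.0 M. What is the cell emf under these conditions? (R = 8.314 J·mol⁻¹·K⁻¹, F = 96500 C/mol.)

1.02 V

The Hg²⁺/Hg couple has the higher reduction potential and acts as the cathode, so E°_cell = +0.85 − (-0.14) = 0.99 V.
Balancing electrons gives n = 2; the reaction quotient is Q = [Sn²⁺]/[Hg²⁺] = 0.100.
E = E° − (RT/nF) ln Q = 0.99 − (8.314×313)/(2×96500) × (-2.303) = 0.990 + 0.031 = 1.021 V.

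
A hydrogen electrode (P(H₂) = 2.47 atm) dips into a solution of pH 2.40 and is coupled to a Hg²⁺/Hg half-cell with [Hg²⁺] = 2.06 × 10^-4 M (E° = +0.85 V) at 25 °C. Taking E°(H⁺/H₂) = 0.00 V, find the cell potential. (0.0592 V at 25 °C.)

0.89 V

The Hg²⁺/Hg couple is the cathode, so E°_cell = 0.85 V; n = 2.
[H⁺] = 10^(−2.40) = 0.0040 M, and Q = [H⁺]^2 / ([Hg²⁺]·P(H₂)) = 0.0311.
E = E° − (0.0592/2) log Q = 0.85 − (0.0592/2)(-1.507) = 0.895 V.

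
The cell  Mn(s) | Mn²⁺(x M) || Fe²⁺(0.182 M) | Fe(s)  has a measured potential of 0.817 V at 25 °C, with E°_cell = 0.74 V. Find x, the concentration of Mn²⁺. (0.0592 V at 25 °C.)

4.6 × 10^-4 M

From the Nernst equation, log Q = n(E° − E)/0.0592 = 2(0.74 − 0.817)/0.0592 = -2.601, so Q = 0.00250.
With Q = [Mn²⁺]/[Fe²⁺] and the known concentrations, [Mn²⁺] in the numerator gives [Mn²⁺] = 4.6 × 10^-4 M.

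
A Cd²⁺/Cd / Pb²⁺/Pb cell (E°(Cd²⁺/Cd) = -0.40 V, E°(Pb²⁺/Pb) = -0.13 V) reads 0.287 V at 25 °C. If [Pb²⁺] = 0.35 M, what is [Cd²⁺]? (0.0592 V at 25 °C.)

From the Nernst equation, log Q = n(E° − E)/0.0592 = 2(0.27 − 0.287)/0.0592 = -0.574, so Q = 0.266.
With Q = [Cd²⁺]/[Pb²⁺] and the known concentrations, [Cd²⁺] in the numerator gives [Cd²⁺] = 0.093 M.

0.093 M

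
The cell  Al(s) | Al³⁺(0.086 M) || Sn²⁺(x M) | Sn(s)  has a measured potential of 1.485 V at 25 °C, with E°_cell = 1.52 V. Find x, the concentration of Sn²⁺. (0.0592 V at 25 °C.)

From the Nernst equation, log Q = n(E° − E)/0.0592 = 6(1.52 − 1.485)/0.0592 = 3.547, so Q = 3530.
With Q = [Al³⁺]^2/[Sn²⁺]^3 and the known concentrations, [Sn²⁺]^3 in the denominator gives [Sn²⁺] = 0.013 M.

0.013 M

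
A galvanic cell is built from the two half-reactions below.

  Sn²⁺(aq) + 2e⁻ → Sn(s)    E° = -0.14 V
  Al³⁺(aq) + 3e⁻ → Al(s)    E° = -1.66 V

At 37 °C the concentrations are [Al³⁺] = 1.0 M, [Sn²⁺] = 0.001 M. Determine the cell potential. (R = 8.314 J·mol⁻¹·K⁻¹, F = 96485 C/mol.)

1.43 V

The Sn²⁺/Sn couple has the higher reduction potential and acts as the cathode, so E°_cell = -0.14 − (-1.66) = 1.52 V.
Balancing electrons gives n = 6; the reaction quotient is Q = [Al³⁺]^2/[Sn²⁺]^3 = 1 × 10^9.
E = E° − (RT/nF) ln Q = 1.52 − (8.314×310)/(6×96485) × (20.723) = 1.520 − 0.092 = 1.428 V.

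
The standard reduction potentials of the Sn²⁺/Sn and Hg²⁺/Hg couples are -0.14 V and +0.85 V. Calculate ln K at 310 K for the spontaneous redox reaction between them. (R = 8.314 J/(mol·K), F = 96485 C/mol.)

E°_cell = +0.85 − (-0.14) = 0.99 V, with n = 2 electrons transferred.
At equilibrium E = 0, so the Nernst equation gives ln K = nFE°/RT = (2)(96485)(0.99)/((8.314)(310)) = 74.12.

ln K = 74.1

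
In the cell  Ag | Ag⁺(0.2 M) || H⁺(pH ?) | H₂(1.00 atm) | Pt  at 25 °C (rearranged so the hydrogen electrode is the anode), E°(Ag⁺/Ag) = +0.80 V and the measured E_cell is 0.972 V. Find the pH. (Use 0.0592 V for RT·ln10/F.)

pH = 3.60

E°_cell = 0.80 V and n = 2.
log Q = n(E° − E)/0.0592 = 2×(0.80 − 0.972)/0.0592 = -5.811.
With Q = [H⁺]^2 / ([Ag⁺]^2·P(H₂)), solving for [H⁺] gives log[H⁺] = -3.604, so pH = 3.60.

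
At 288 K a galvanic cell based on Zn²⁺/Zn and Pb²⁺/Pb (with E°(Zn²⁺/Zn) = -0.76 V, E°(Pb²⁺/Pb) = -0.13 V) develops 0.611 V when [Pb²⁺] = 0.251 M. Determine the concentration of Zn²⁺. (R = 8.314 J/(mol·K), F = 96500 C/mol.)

From the Nernst equation, ln Q = nF(E° − E)/RT = 2×96500×(0.63 − 0.611)/(8.314×288) = 1.531, so Q = 4.62.
With Q = [Zn²⁺]/[Pb²⁺] and the known concentrations, [Zn²⁺] in the numerator gives [Zn²⁺] = 1.2 M.

1.2 M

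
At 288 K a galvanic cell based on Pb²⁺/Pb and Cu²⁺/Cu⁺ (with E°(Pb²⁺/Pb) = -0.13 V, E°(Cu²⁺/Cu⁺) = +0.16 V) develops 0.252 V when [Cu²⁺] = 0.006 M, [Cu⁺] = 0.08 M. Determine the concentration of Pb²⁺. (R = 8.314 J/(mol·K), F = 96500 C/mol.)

0.12 M

From the Nernst equation, ln Q = nF(E° − E)/RT = 2×96500×(0.29 − 0.252)/(8.314×288) = 3.063, so Q = 21.4.
With Q = [Pb²⁺]·[Cu⁺]^2/[Cu²⁺]^2 and the known concentrations, [Pb²⁺] in the numerator gives [Pb²⁺] = 0.12 M.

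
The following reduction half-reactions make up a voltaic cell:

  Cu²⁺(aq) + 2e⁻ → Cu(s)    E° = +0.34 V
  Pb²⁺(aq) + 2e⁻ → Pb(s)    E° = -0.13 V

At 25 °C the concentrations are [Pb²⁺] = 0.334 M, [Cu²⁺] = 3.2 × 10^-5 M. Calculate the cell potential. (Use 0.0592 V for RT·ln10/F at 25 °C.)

0.351 V

The Cu²⁺/Cu couple has the higher reduction potential and acts as the cathode, so E°_cell = +0.34 − (-0.13) = 0.47 V.
Balancing electrons gives n = 2; the reaction quotient is Q = [Pb²⁺]/[Cu²⁺] = 1.04 × 10^4.
At 25 °C, E = E° − (0.0592/n) log Q = 0.47 − (0.0592/2)(4.019) = 0.470 − 0.119 = 0.351 V.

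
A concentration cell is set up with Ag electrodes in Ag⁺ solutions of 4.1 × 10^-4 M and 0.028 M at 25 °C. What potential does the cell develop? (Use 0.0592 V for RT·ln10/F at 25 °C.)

Both half-cells are Ag⁺/Ag, so E°_cell = 0. The concentrated side is the cathode; the cell reaction moves Ag⁺ from high to low concentration with n = 1.
Q = [Ag⁺]_dilute/[Ag⁺]_conc = 4.1 × 10^-4/0.028 = 0.0146.
E = 0 − (0.0592/1) log Q = −(0.0592/1)(-1.834) = 0.1086 V.

0.11 V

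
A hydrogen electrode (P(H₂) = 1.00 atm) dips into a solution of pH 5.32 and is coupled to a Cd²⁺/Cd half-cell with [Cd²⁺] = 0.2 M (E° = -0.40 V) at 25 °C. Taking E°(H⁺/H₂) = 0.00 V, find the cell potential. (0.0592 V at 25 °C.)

0.11 V

The hydrogen couple is the cathode, so E°_cell = 0.40 V; n = 2.
[H⁺] = 10^(−5.32) = 4.8 × 10^-6 M, and Q = [Cd²⁺]·P(H₂) / [H⁺]^2 = 8.73 × 10^9.
E = E° − (0.0592/2) log Q = 0.40 − (0.0592/2)(9.941) = 0.106 V.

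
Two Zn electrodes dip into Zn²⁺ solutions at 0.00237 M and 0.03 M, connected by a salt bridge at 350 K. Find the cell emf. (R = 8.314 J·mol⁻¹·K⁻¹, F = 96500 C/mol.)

Both half-cells are Zn²⁺/Zn, so E°_cell = 0. The concentrated side is the cathode; the cell reaction moves Zn²⁺ from high to low concentration with n = 2.
Q = [Zn²⁺]_dilute/[Zn²⁺]_conc = 0.00237/0.03 = 0.0790.
E = 0 − (RT/nF) ln Q = −((8.314×350)/(2×96500))(-2.538) = 0.0383 V.

0.038 V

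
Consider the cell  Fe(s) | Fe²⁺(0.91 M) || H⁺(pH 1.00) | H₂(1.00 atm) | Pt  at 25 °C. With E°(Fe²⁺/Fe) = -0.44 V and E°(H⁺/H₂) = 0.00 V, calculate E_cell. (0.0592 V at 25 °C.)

0.38 V

The hydrogen couple is the cathode, so E°_cell = 0.44 V; n = 2.
[H⁺] = 10^(−1.00) = 0.10 M, and Q = [Fe²⁺]·P(H₂) / [H⁺]^2 = 91.0.
E = E° − (0.0592/2) log Q = 0.44 − (0.0592/2)(1.959) = 0.382 V.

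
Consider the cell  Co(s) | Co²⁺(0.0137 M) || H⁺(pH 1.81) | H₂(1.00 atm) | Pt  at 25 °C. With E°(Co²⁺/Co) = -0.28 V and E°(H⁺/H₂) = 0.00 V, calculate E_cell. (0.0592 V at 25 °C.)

The hydrogen couple is the cathode, so E°_cell = 0.28 V; n = 2.
[H⁺] = 10^(−1.81) = 0.015 M, and Q = [Co²⁺]·P(H₂) / [H⁺]^2 = 57.1.
E = E° − (0.0592/2) log Q = 0.28 − (0.0592/2)(1.757) = 0.228 V.

0.23 V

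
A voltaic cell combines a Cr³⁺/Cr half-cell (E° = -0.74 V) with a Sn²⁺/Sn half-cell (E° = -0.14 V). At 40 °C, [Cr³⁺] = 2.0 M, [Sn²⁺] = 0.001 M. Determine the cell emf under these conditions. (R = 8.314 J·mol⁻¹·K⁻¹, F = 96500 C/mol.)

The Sn²⁺/Sn couple has the higher reduction potential and acts as the cathode, so E°_cell = -0.14 − (-0.74) = 0.60 V.
Balancing electrons gives n = 6; the reaction quotient is Q = [Cr³⁺]^2/[Sn²⁺]^3 = 4 × 10^9.
E = E° − (RT/nF) ln Q = 0.60 − (8.314×313)/(6×96500) × (22.110) = 0.600 − 0.099 = 0.501 V.

0.501 V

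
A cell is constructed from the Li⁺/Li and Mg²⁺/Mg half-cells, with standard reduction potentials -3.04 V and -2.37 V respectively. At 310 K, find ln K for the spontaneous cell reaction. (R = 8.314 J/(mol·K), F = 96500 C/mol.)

E°_cell = -2.37 − (-3.04) = 0.67 V, with n = 2 electrons transferred.
At equilibrium E = 0, so the Nernst equation gives ln K = nFE°/RT = (2)(96500)(0.67)/((8.314)(310)) = 50.17.

ln K = 50.2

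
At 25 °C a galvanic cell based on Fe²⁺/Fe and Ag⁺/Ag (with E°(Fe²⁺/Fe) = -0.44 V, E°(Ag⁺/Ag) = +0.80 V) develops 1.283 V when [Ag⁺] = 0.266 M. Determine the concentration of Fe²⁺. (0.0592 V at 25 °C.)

0.0025 M

From the Nernst equation, log Q = n(E° − E)/0.0592 = 2(1.24 − 1.283)/0.0592 = -1.453, so Q = 0.0353.
With Q = [Fe²⁺]/[Ag⁺]^2 and the known concentrations, [Fe²⁺] in the numerator gives [Fe²⁺] = 0.0025 M.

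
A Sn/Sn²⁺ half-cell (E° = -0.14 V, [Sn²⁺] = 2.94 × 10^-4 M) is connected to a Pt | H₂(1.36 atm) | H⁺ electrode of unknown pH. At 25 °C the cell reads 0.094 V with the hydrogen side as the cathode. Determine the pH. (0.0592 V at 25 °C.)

E°_cell = 0.14 V and n = 2.
log Q = n(E° − E)/0.0592 = 2×(0.14 − 0.094)/0.0592 = 1.554.
With Q = [Sn²⁺]·P(H₂) / [H⁺]^2, solving for [H⁺] gives log[H⁺] = -2.476, so pH = 2.48.

pH = 2.48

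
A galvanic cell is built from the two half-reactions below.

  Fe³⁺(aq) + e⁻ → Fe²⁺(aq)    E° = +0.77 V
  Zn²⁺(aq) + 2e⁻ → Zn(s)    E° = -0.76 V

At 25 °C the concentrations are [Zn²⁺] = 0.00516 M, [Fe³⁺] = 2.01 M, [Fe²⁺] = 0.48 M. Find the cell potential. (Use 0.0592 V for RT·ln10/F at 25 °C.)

The Fe³⁺/Fe²⁺ couple has the higher reduction potential and acts as the cathode, so E°_cell = +0.77 − (-0.76) = 1.53 V.
Balancing electrons gives n = 2; the reaction quotient is Q = [Zn²⁺]·[Fe²⁺]^2/[Fe³⁺]^2 = 2.94 × 10^-4.
At 25 °C, E = E° − (0.0592/n) log Q = 1.53 − (0.0592/2)(-3.531) = 1.530 + 0.105 = 1.635 V.

1.63 V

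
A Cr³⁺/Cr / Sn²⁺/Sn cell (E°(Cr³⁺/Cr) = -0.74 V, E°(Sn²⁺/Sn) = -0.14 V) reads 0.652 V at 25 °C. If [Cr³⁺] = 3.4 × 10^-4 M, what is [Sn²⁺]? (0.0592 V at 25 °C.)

0.28 M

From the Nernst equation, log Q = n(E° − E)/0.0592 = 6(0.60 − 0.652)/0.0592 = -5.270, so Q = 5.37 × 10^-6.
With Q = [Cr³⁺]^2/[Sn²⁺]^3 and the known concentrations, [Sn²⁺]^3 in the denominator gives [Sn²⁺] = 0.28 M.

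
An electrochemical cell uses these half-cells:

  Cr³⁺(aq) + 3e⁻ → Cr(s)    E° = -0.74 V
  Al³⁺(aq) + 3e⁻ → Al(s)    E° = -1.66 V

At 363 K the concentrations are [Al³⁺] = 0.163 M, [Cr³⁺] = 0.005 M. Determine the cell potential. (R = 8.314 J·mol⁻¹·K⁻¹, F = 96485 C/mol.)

The Cr³⁺/Cr couple has the higher reduction potential and acts as the cathode, so E°_cell = -0.74 − (-1.66) = 0.92 V.
Balancing electrons gives n = 3; the reaction quotient is Q = [Al³⁺]/[Cr³⁺] = 32.6.
E = E° − (RT/nF) ln Q = 0.92 − (8.314×363)/(3×96485) × (3.484) = 0.920 − 0.036 = 0.884 V.

0.884 V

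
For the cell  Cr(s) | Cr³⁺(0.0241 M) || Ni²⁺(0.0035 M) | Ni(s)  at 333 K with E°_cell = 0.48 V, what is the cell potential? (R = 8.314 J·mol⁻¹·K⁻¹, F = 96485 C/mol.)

Balancing electrons gives n = 6; the reaction quotient is Q = [Cr³⁺]^2/[Ni²⁺]^3 = 1.35 × 10^4.
E = E° − (RT/nF) ln Q = 0.48 − (8.314×333)/(6×96485) × (9.514) = 0.480 − 0.045 = 0.435 V.

0.435 V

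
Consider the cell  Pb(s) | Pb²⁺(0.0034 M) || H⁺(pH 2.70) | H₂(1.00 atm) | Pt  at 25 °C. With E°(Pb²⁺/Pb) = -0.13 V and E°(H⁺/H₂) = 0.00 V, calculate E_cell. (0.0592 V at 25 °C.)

The hydrogen couple is the cathode, so E°_cell = 0.13 V; n = 2.
[H⁺] = 10^(−2.70) = 0.0020 M, and Q = [Pb²⁺]·P(H₂) / [H⁺]^2 = 854.
E = E° − (0.0592/2) log Q = 0.13 − (0.0592/2)(2.931) = 0.043 V.

0.043 V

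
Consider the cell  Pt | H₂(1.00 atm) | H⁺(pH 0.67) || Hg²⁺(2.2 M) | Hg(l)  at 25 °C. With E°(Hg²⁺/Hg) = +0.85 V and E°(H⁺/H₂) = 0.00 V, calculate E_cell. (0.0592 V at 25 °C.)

0.90 V

The Hg²⁺/Hg couple is the cathode, so E°_cell = 0.85 V; n = 2.
[H⁺] = 10^(−0.67) = 0.21 M, and Q = [H⁺]^2 / ([Hg²⁺]·P(H₂)) = 0.0208.
E = E° − (0.0592/2) log Q = 0.85 − (0.0592/2)(-1.682) = 0.900 V.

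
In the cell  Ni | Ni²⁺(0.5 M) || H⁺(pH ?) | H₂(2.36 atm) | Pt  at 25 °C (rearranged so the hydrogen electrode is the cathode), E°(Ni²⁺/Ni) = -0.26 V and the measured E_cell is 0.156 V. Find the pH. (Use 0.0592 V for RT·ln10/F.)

pH = 1.72

E°_cell = 0.26 V and n = 2.
log Q = n(E° − E)/0.0592 = 2×(0.26 − 0.156)/0.0592 = 3.514.
With Q = [Ni²⁺]·P(H₂) / [H⁺]^2, solving for [H⁺] gives log[H⁺] = -1.721, so pH = 1.72.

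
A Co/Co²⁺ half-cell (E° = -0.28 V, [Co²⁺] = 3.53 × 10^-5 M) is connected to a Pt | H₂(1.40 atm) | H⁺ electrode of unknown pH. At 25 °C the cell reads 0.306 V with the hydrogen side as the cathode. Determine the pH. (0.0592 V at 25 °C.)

pH = 1.71

E°_cell = 0.28 V and n = 2.
log Q = n(E° − E)/0.0592 = 2×(0.28 − 0.306)/0.0592 = -0.878.
With Q = [Co²⁺]·P(H₂) / [H⁺]^2, solving for [H⁺] gives log[H⁺] = -1.714, so pH = 1.71.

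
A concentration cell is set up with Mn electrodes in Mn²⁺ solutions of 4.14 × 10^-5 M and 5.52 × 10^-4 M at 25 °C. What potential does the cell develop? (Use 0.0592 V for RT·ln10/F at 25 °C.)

Both half-cells are Mn²⁺/Mn, so E°_cell = 0. The concentrated side is the cathode; the cell reaction moves Mn²⁺ from high to low concentration with n = 2.
Q = [Mn²⁺]_dilute/[Mn²⁺]_conc = 4.14 × 10^-5/5.52 × 10^-4 = 0.0750.
E = 0 − (0.0592/2) log Q = −(0.0592/2)(-1.125) = 0.0333 V.

0.033 V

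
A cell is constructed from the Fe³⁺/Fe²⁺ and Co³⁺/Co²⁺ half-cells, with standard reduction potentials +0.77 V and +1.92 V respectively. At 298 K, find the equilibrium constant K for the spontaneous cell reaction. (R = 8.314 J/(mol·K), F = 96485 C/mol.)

2.8 × 10^19

E°_cell = +1.92 − (+0.77) = 1.15 V, with n = 1 electron transferred.
At equilibrium E = 0, so the Nernst equation gives ln K = nFE°/RT = (1)(96485)(1.15)/((8.314)(298)) = 44.78.
K = e^44.78 = 2.8 × 10^19.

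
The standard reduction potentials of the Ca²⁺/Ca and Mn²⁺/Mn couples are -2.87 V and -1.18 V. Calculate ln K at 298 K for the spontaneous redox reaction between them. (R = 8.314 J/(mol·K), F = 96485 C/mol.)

E°_cell = -1.18 − (-2.87) = 1.69 V, with n = 2 electrons transferred.
At equilibrium E = 0, so the Nernst equation gives ln K = nFE°/RT = (2)(96485)(1.69)/((8.314)(298)) = 131.63.

ln K = 131.6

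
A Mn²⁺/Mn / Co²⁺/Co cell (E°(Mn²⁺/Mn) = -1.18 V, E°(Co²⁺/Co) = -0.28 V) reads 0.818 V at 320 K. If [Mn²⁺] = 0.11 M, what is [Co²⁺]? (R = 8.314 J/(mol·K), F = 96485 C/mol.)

2.9 × 10^-4 M

From the Nernst equation, ln Q = nF(E° − E)/RT = 2×96485×(0.90 − 0.818)/(8.314×320) = 5.948, so Q = 383.
With Q = [Mn²⁺]/[Co²⁺] and the known concentrations, [Co²⁺] in the denominator gives [Co²⁺] = 2.9 × 10^-4 M.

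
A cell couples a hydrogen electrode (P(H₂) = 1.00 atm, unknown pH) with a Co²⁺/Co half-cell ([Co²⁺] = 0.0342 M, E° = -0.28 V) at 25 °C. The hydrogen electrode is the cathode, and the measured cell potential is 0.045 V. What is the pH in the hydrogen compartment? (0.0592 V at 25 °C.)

E°_cell = 0.28 V and n = 2.
log Q = n(E° − E)/0.0592 = 2×(0.28 − 0.045)/0.0592 = 7.939.
With Q = [Co²⁺]·P(H₂) / [H⁺]^2, solving for [H⁺] gives log[H⁺] = -4.703, so pH = 4.70.

pH = 4.70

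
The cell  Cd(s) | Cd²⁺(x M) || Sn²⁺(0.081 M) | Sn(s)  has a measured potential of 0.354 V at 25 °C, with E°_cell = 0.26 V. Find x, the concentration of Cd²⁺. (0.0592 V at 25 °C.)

5.4 × 10^-5 M

From the Nernst equation, log Q = n(E° − E)/0.0592 = 2(0.26 − 0.354)/0.0592 = -3.176, so Q = 6.67 × 10^-4.
With Q = [Cd²⁺]/[Sn²⁺] and the known concentrations, [Cd²⁺] in the numerator gives [Cd²⁺] = 5.4 × 10^-5 M.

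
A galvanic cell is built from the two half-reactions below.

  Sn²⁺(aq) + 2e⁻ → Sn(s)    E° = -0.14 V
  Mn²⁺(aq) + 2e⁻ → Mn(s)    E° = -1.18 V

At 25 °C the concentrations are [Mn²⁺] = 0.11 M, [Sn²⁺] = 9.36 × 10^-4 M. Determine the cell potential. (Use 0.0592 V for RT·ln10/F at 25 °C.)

0.979 V

The Sn²⁺/Sn couple has the higher reduction potential and acts as the cathode, so E°_cell = -0.14 − (-1.18) = 1.04 V.
Balancing electrons gives n = 2; the reaction quotient is Q = [Mn²⁺]/[Sn²⁺] = 118.
At 25 °C, E = E° − (0.0592/n) log Q = 1.04 − (0.0592/2)(2.070) = 1.040 − 0.061 = 0.979 V.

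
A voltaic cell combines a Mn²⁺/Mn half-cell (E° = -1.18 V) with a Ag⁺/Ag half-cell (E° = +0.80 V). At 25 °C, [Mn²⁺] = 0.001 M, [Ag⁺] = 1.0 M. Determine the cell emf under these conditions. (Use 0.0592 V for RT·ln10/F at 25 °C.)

The Ag⁺/Ag couple has the higher reduction potential and acts as the cathode, so E°_cell = +0.80 − (-1.18) = 1.98 V.
Balancing electrons gives n = 2; the reaction quotient is Q = [Mn²⁺]/[Ag⁺]^2 = 0.00100.
At 25 °C, E = E° − (0.0592/n) log Q = 1.98 − (0.0592/2)(-3.000) = 1.980 + 0.089 = 2.069 V.

2.07 V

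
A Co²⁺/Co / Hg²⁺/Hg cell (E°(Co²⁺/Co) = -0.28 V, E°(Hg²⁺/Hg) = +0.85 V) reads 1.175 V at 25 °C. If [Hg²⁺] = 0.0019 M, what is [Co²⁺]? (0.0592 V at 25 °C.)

From the Nernst equation, log Q = n(E° − E)/0.0592 = 2(1.13 − 1.175)/0.0592 = -1.520, so Q = 0.0302.
With Q = [Co²⁺]/[Hg²⁺] and the known concentrations, [Co²⁺] in the numerator gives [Co²⁺] = 5.7 × 10^-5 M.

5.7 × 10^-5 M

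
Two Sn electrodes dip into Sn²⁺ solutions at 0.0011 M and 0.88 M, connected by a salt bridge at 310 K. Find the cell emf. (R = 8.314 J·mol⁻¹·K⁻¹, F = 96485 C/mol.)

0.089 V

Both half-cells are Sn²⁺/Sn, so E°_cell = 0. The concentrated side is the cathode; the cell reaction moves Sn²⁺ from high to low concentration with n = 2.
Q = [Sn²⁺]_dilute/[Sn²⁺]_conc = 0.0011/0.88 = 0.00125.
E = 0 − (RT/nF) ln Q = −((8.314×310)/(2×96485))(-6.685) = 0.0893 V.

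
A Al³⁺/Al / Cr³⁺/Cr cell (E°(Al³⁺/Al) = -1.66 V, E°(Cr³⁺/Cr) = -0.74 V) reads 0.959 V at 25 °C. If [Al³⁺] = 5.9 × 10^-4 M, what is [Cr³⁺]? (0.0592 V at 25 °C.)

From the Nernst equation, log Q = n(E° − E)/0.0592 = 3(0.92 − 0.959)/0.0592 = -1.976, so Q = 0.0106.
With Q = [Al³⁺]/[Cr³⁺] and the known concentrations, [Cr³⁺] in the denominator gives [Cr³⁺] = 0.056 M.

0.056 M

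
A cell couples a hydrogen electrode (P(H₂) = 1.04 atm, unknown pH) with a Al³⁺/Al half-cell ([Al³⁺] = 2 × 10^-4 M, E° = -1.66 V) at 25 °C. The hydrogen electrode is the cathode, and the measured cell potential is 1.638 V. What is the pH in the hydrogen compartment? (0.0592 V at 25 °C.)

pH = 1.60

E°_cell = 1.66 V and n = 6.
log Q = n(E° − E)/0.0592 = 6×(1.66 − 1.638)/0.0592 = 2.230.
With Q = [Al³⁺]^2·P(H₂)^3 / [H⁺]^6, solving for [H⁺] gives log[H⁺] = -1.596, so pH = 1.60.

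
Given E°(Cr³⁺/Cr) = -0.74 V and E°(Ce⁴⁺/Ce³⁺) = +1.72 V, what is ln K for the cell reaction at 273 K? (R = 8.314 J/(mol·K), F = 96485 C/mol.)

ln K = 313.7

E°_cell = +1.72 − (-0.74) = 2.46 V, with n = 3 electrons transferred.
At equilibrium E = 0, so the Nernst equation gives ln K = nFE°/RT = (3)(96485)(2.46)/((8.314)(273)) = 313.72.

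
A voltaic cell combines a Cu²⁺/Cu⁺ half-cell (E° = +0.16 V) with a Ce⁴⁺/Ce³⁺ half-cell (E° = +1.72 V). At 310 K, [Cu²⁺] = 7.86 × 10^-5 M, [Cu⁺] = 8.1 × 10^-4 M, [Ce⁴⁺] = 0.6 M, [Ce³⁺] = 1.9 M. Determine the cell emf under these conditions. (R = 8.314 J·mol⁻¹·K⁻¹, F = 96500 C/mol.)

The Ce⁴⁺/Ce³⁺ couple has the higher reduction potential and acts as the cathode, so E°_cell = +1.72 − (+0.16) = 1.56 V.
Balancing electrons gives n = 1; the reaction quotient is Q = [Cu²⁺]·[Ce³⁺]/([Cu⁺]·[Ce⁴⁺]) = 0.307.
E = E° − (RT/nF) ln Q = 1.56 − (8.314×310)/(1×96500) × (-1.180) = 1.560 + 0.032 = 1.592 V.

1.59 V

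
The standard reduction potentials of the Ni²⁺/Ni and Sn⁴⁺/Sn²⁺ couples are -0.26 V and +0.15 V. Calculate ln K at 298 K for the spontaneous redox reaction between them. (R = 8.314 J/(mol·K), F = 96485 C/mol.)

ln K = 31.9

E°_cell = +0.15 − (-0.26) = 0.41 V, with n = 2 electrons transferred.
At equilibrium E = 0, so the Nernst equation gives ln K = nFE°/RT = (2)(96485)(0.41)/((8.314)(298)) = 31.93.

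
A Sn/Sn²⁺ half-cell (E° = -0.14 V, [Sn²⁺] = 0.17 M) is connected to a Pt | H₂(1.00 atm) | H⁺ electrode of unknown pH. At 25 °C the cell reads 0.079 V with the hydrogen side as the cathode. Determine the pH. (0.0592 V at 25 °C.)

pH = 1.42

E°_cell = 0.14 V and n = 2.
log Q = n(E° − E)/0.0592 = 2×(0.14 − 0.079)/0.0592 = 2.061.
With Q = [Sn²⁺]·P(H₂) / [H⁺]^2, solving for [H⁺] gives log[H⁺] = -1.415, so pH = 1.42.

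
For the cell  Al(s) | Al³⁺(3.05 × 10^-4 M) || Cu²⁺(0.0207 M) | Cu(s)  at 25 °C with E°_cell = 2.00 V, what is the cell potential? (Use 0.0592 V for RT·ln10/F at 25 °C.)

2.02 V

Balancing electrons gives n = 6; the reaction quotient is Q = [Al³⁺]^2/[Cu²⁺]^3 = 0.0105.
At 25 °C, E = E° − (0.0592/n) log Q = 2.00 − (0.0592/6)(-1.979) = 2.000 + 0.020 = 2.020 V.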